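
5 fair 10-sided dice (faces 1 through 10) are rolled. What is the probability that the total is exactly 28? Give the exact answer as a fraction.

There are 10^5 = 100000 equally likely outcomes.
The number of ordered 5-tuples from {1,…,10} summing to 28 is 6000.
P(sum = 28) = 6000/100000 = 3/50.

3/50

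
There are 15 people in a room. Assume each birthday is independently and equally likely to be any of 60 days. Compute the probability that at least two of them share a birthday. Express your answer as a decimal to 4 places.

0.8521

It's easier to compute the probability that all 15 are distinct.
P(all distinct) = 60/60 · 59/60 · ··· · 46/60 ≈ 0.1479.
So the probability of at least one match is 1 − 0.1479 = 0.8521.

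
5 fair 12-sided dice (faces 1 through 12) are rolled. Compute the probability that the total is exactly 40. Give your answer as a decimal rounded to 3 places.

There are 12^5 = 248832 equally likely outcomes.
The number of ordered 5-tuples from {1,…,12} summing to 40 is 8151.
P(sum = 40) = 8151/248832 = 2717/82944 ≈ 0.033.

0.033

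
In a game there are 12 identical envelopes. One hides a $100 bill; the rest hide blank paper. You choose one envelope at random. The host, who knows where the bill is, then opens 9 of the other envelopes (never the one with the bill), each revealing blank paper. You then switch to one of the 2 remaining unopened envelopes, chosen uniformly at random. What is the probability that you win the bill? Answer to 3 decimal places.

0.458

Your original envelope holds the bill with probability 1/12, so the other 11 collectively hold it with probability 11/12.
The host can always find 9 empty envelopes to open, so the reveals don't change that 11/12; it is now spread over the 2 remaining unopened envelopes.
P(win by switching) = (11/12) · (1/2) = 11/24 ≈ 0.458.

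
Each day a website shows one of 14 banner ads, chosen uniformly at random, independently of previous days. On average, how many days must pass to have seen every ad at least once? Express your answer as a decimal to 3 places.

After i distinct types are collected, each trial gives a new one with probability (14−i)/14, so the expected wait for the next new type is 14/(14−i).
E = 14/14 + 14/13 + 14/12 + 14/11 + 14/10 + 14/9 + 14/8 + 14/7 + 14/6 + 14/5 + 14/4 + 14/3 + 14/2 + 14/1 = 1171733/25740 ≈ 45.522.

45.522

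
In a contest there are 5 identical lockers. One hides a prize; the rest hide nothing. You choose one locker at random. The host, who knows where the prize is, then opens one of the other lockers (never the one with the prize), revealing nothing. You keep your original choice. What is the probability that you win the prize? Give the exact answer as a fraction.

The host can always open an empty locker regardless of your choice, so this gives no information about your original locker.
P(win by staying) = 1/5.

1/5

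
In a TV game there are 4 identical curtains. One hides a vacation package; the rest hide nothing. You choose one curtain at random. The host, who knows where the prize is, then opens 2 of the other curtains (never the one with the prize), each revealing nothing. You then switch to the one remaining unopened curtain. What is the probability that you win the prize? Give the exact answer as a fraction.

Your original curtain holds the prize with probability 1/4, so the other 3 collectively hold it with probability 3/4.
The host can always find 2 empty curtains to open, so the reveals don't change that 3/4; it is now spread over the 1 remaining unopened curtain.
P(win by switching) = (3/4) · (1/1) = 3/4.

3/4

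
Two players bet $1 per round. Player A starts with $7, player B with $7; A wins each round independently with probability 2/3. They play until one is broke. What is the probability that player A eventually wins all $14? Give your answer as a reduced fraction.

128/129

Let r = q/p = (1/3)/(2/3) = 1/2. The recurrence P(i) = p·P(i+1) + q·P(i−1) with P(0)=0, P(14)=1 gives P(i) = (1 − r^i)/(1 − r^14).
P(7) = (1 − (1/2)^7) / (1 − (1/2)^14) = 128/129.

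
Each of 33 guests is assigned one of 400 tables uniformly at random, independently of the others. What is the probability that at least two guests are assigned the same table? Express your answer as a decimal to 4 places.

0.7426

It's easier to compute the probability that all 33 are distinct.
P(all distinct) = 400/400 · 399/400 · ··· · 368/400 ≈ 0.2574.
So the probability of at least one match is 1 − 0.2574 = 0.7426.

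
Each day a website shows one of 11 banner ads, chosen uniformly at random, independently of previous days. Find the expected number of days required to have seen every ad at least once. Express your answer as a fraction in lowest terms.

83711/2520

After i distinct types are collected, each trial gives a new one with probability (11−i)/11, so the expected wait for the next new type is 11/(11−i).
E = 11/11 + 11/10 + 11/9 + 11/8 + 11/7 + 11/6 + 11/5 + 11/4 + 11/3 + 11/2 + 11/1 = 83711/2520.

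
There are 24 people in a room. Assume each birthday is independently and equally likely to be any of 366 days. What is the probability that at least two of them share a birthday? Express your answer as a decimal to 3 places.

0.537

It's easier to compute the probability that all 24 are distinct.
P(all distinct) = 366/366 · 365/366 · ··· · 343/366 ≈ 0.463.
So the probability of at least one match is 1 − 0.463 = 0.537.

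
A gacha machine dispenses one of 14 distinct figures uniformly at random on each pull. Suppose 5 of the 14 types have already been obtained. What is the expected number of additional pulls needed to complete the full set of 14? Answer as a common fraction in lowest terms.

Starting from 5 distinct types, each trial gives a new one with probability (14−i)/14 when i types are held, so the wait for the next new type is 14/(14−i).
E = 14/9 + 14/8 + 14/7 + 14/6 + 14/5 + 14/4 + 14/3 + 14/2 + 14/1 = 7129/180.

7129/180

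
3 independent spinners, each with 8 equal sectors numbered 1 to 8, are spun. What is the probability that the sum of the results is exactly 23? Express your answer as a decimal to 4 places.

There are 8^3 = 512 equally likely outcomes.
The number of ordered 3-tuples from {1,…,8} summing to 23 is 3.
P(sum = 23) = 3/512 ≈ 0.0059.

0.0059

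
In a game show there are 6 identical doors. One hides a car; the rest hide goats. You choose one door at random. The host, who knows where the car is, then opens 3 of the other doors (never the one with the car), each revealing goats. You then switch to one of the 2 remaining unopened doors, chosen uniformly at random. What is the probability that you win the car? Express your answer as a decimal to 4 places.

Your original door holds the car with probability 1/6, so the other 5 collectively hold it with probability 5/6.
The host can always find 3 empty doors to open, so the reveals don't change that 5/6; it is now spread over the 2 remaining unopened doors.
P(win by switching) = (5/6) · (1/2) = 5/12 ≈ 0.4167.

0.4167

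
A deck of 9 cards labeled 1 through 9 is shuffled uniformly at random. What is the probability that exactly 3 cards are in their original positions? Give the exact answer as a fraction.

Choose which 3 of the 9 are fixed: C(9,3) = 84 ways.
The remaining 6 must have no fixed point: D(6) = 265.
P = 84·265/362880 = 53/864.

53/864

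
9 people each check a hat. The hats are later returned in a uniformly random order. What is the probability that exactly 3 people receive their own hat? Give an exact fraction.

Choose which 3 of the 9 are fixed: C(9,3) = 84 ways.
The remaining 6 must have no fixed point: D(6) = 265.
P = 84·265/362880 = 53/864.

53/864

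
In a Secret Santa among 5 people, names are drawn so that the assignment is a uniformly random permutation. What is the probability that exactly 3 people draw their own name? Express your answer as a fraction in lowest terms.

1/12

Choose which 3 of the 5 are fixed: C(5,3) = 10 ways.
The remaining 2 must have no fixed point: D(2) = 1.
P = 10·1/120 = 1/12.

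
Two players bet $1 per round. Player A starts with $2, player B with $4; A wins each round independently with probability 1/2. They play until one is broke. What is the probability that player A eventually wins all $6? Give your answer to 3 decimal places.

0.333

With a fair step, P(i) = ½P(i−1) + ½P(i+1) with P(0)=0, P(6)=1 has the linear solution P(i) = i/6.
P(2) = 2/6 = 1/3 ≈ 0.333.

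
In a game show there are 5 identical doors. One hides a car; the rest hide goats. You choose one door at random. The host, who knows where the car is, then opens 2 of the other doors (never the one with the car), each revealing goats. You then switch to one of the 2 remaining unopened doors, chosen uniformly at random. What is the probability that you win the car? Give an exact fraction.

Your original door holds the car with probability 1/5, so the other 4 collectively hold it with probability 4/5.
The host can always find 2 empty doors to open, so the reveals don't change that 4/5; it is now spread over the 2 remaining unopened doors.
P(win by switching) = (4/5) · (1/2) = 2/5.

2/5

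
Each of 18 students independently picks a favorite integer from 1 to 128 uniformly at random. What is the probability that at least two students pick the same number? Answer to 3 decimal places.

It's easier to compute the probability that all 18 are distinct.
P(all distinct) = 128/128 · 127/128 · ··· · 111/128 ≈ 0.285.
So the probability of at least one match is 1 − 0.285 = 0.715.

0.715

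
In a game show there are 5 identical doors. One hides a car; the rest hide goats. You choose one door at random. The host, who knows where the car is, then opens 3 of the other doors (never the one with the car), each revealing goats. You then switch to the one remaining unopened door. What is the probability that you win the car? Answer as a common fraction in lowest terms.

4/5

Your original door holds the car with probability 1/5, so the other 4 collectively hold it with probability 4/5.
The host can always find 3 empty doors to open, so the reveals don't change that 4/5; it is now spread over the 1 remaining unopened door.
P(win by switching) = (4/5) · (1/1) = 4/5.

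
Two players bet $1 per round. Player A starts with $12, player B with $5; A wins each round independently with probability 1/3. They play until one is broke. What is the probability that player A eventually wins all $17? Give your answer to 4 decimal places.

Let r = q/p = (2/3)/(1/3) = 2. The recurrence P(i) = p·P(i+1) + q·P(i−1) with P(0)=0, P(17)=1 gives P(i) = (1 − r^i)/(1 − r^17).
P(12) = (1 − (2)^12) / (1 − (2)^17) = 4095/131071 ≈ 0.0312.

0.0312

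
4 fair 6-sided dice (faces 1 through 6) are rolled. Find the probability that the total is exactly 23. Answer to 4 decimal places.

There are 6^4 = 1296 equally likely outcomes.
The number of ordered 4-tuples from {1,…,6} summing to 23 is 4.
P(sum = 23) = 4/1296 = 1/324 ≈ 0.0031.

0.0031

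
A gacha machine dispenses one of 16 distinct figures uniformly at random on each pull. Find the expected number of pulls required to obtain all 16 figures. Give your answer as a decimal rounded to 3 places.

54.092

After i distinct types are collected, each trial gives a new one with probability (16−i)/16, so the expected wait for the next new type is 16/(16−i).
E = 16/16 + 16/15 + 16/14 + 16/13 + 16/12 + 16/11 + 16/10 + 16/9 + 16/8 + 16/7 + 16/6 + 16/5 + 16/4 + 16/3 + 16/2 + 16/1 = 2436559/45045 ≈ 54.092.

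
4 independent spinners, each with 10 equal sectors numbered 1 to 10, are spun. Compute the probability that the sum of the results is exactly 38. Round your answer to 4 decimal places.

0.0010

There are 10^4 = 10000 equally likely outcomes.
The number of ordered 4-tuples from {1,…,10} summing to 38 is 10.
P(sum = 38) = 10/10000 = 1/1000 ≈ 0.0010.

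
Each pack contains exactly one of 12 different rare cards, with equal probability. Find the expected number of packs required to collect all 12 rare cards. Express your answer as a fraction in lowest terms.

After i distinct types are collected, each trial gives a new one with probability (12−i)/12, so the expected wait for the next new type is 12/(12−i).
E = 12/12 + 12/11 + 12/10 + 12/9 + 12/8 + 12/7 + 12/6 + 12/5 + 12/4 + 12/3 + 12/2 + 12/1 = 86021/2310.

86021/2310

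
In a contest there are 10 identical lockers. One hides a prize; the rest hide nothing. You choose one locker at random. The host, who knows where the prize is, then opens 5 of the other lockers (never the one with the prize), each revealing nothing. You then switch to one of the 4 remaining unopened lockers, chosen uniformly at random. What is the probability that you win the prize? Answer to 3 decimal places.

0.225

Your original locker holds the prize with probability 1/10, so the other 9 collectively hold it with probability 9/10.
The host can always find 5 empty lockers to open, so the reveals don't change that 9/10; it is now spread over the 4 remaining unopened lockers.
P(win by switching) = (9/10) · (1/4) = 9/40 ≈ 0.225.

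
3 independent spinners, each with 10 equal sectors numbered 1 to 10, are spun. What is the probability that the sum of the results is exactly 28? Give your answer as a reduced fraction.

3/500

There are 10^3 = 1000 equally likely outcomes.
The number of ordered 3-tuples from {1,…,10} summing to 28 is 6.
P(sum = 28) = 6/1000 = 3/500.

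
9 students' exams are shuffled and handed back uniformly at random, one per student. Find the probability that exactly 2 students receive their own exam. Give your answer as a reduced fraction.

Choose which 2 of the 9 are fixed: C(9,2) = 36 ways.
The remaining 7 must have no fixed point: D(7) = 1854.
P = 36·1854/362880 = 103/560.

103/560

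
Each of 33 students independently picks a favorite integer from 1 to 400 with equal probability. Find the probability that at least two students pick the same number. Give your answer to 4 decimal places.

It's easier to compute the probability that all 33 are distinct.
P(all distinct) = 400/400 · 399/400 · ··· · 368/400 ≈ 0.2574.
So the probability of at least one match is 1 − 0.2574 = 0.7426.

0.7426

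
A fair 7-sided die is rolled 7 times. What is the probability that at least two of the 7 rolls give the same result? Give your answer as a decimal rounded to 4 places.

0.9939

P(all 7 different) = 7/7 · 6/7 · ··· · 1/7 ≈ 0.0061.
P(at least two equal) = 1 − 0.0061 = 0.9939.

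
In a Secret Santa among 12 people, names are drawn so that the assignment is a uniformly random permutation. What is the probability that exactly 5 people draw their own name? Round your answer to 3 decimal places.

Choose which 5 of the 12 are fixed: C(12,5) = 792 ways.
The remaining 7 must have no fixed point: D(7) = 1854.
P = 792·1854/479001600 = 103/33600 ≈ 0.003.

0.003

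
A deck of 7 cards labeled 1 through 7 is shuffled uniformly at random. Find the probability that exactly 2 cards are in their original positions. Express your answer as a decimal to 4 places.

Choose which 2 of the 7 are fixed: C(7,2) = 21 ways.
The remaining 5 must have no fixed point: D(5) = 44.
P = 21·44/5040 = 11/60 ≈ 0.1833.

0.1833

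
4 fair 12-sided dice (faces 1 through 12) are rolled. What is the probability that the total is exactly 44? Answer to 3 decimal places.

0.002

There are 12^4 = 20736 equally likely outcomes.
The number of ordered 4-tuples from {1,…,12} summing to 44 is 35.
P(sum = 44) = 35/20736 ≈ 0.002.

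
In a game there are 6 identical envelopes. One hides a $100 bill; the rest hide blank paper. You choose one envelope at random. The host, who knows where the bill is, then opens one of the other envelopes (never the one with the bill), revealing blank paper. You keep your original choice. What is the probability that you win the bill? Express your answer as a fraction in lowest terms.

The host can always open an empty envelope regardless of your choice, so this gives no information about your original envelope.
P(win by staying) = 1/6.

1/6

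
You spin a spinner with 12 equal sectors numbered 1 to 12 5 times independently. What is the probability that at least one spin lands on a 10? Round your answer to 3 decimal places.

0.353

P(no spin lands on a 10) = (11/12)^5 ≈ 0.647.
P(at least one) = 1 − 0.647 = 0.353.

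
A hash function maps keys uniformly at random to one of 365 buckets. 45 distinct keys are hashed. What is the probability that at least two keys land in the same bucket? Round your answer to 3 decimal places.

0.941

It's easier to compute the probability that all 45 are distinct.
P(all distinct) = 365/365 · 364/365 · ··· · 321/365 ≈ 0.059.
So the probability of at least one match is 1 − 0.059 = 0.941.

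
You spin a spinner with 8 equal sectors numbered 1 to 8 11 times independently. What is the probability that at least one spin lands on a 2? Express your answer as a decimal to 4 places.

0.7698

P(no spin lands on a 2) = (7/8)^11 ≈ 0.2302.
P(at least one) = 1 − 0.2302 = 0.7698.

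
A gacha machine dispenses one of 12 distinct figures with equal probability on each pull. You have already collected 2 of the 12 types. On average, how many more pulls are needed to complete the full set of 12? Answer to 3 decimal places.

35.148

Starting from 2 distinct types, each trial gives a new one with probability (12−i)/12 when i types are held, so the wait for the next new type is 12/(12−i).
E = 12/10 + 12/9 + 12/8 + 12/7 + 12/6 + 12/5 + 12/4 + 12/3 + 12/2 + 12/1 = 7381/210 ≈ 35.148.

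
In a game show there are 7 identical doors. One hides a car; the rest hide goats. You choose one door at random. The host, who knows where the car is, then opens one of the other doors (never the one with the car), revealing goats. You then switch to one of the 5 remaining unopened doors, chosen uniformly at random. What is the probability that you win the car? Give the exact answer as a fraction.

6/35

Your original door holds the car with probability 1/7, so the other 6 collectively hold it with probability 6/7.
The host can always find an empty door to open, so this doesn't change that 6/7; it is now spread over the 5 remaining unopened doors.
P(win by switching) = (6/7) · (1/5) = 6/35.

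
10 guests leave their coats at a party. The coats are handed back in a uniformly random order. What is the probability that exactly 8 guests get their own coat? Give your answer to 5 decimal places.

Choose which 8 of the 10 are fixed: C(10,8) = 45 ways.
The remaining 2 must have no fixed point: D(2) = 1.
P = 45·1/3628800 = 1/80640 ≈ 0.00001.

0.00001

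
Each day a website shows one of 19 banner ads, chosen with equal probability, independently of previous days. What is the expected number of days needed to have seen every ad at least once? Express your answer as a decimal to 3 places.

After i distinct types are collected, each trial gives a new one with probability (19−i)/19, so the expected wait for the next new type is 19/(19−i).
E = 19/19 + 19/18 + 19/17 + 19/16 + 19/15 + 19/14 + 19/13 + 19/12 + 19/11 + 19/10 + 19/9 + 19/8 + 19/7 + 19/6 + 19/5 + 19/4 + 19/3 + 19/2 + 19/1 = 275295799/4084080 ≈ 67.407.

67.407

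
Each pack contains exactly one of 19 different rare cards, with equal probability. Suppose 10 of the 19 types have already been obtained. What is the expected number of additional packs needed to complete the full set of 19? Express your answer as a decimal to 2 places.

53.75

Starting from 10 distinct types, each trial gives a new one with probability (19−i)/19 when i types are held, so the wait for the next new type is 19/(19−i).
E = 19/9 + 19/8 + 19/7 + 19/6 + 19/5 + 19/4 + 19/3 + 19/2 + 19/1 = 135451/2520 ≈ 53.75.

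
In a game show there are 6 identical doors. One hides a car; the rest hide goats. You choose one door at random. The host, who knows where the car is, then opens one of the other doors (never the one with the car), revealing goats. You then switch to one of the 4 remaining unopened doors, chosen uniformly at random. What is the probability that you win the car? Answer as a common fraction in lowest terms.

5/24

Your original door holds the car with probability 1/6, so the other 5 collectively hold it with probability 5/6.
The host can always find an empty door to open, so this doesn't change that 5/6; it is now spread over the 4 remaining unopened doors.
P(win by switching) = (5/6) · (1/4) = 5/24.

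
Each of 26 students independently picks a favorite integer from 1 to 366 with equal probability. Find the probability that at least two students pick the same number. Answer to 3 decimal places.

0.597

It's easier to compute the probability that all 26 are distinct.
P(all distinct) = 366/366 · 365/366 · ··· · 341/366 ≈ 0.403.
So the probability of at least one match is 1 − 0.403 = 0.597.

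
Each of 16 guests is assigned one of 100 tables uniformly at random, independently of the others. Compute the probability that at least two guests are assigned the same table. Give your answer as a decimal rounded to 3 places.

It's easier to compute the probability that all 16 are distinct.
P(all distinct) = 100/100 · 99/100 · ··· · 85/100 ≈ 0.282.
So the probability of at least one match is 1 − 0.282 = 0.718.

0.718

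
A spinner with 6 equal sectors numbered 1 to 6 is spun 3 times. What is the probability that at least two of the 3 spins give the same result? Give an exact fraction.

P(all 3 different) = 6/6 · 5/6 · ··· · 4/6 = 5/9.
P(at least two equal) = 1 − 5/9 = 4/9.

4/9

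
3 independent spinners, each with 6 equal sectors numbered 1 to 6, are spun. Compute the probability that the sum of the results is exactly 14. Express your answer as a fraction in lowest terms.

5/72

There are 6^3 = 216 equally likely outcomes.
The number of ordered 3-tuples from {1,…,6} summing to 14 is 15.
P(sum = 14) = 15/216 = 5/72.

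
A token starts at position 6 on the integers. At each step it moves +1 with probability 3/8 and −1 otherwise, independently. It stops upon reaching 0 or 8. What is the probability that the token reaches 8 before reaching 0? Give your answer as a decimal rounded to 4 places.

0.3491

Let r = q/p = (5/8)/(3/8) = 5/3. The recurrence P(i) = p·P(i+1) + q·P(i−1) with P(0)=0, P(8)=1 gives P(i) = (1 − r^i)/(1 − r^8).
P(6) = (1 − (5/3)^6) / (1 − (5/3)^8) = 8379/24004 ≈ 0.3491.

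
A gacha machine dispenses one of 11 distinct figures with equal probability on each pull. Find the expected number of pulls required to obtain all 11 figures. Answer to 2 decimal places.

33.22

After i distinct types are collected, each trial gives a new one with probability (11−i)/11, so the expected wait for the next new type is 11/(11−i).
E = 11/11 + 11/10 + 11/9 + 11/8 + 11/7 + 11/6 + 11/5 + 11/4 + 11/3 + 11/2 + 11/1 = 83711/2520 ≈ 33.22.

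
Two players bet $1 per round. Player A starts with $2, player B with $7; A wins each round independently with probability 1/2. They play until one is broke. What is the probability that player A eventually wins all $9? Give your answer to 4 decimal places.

With a fair step, P(i) = ½P(i−1) + ½P(i+1) with P(0)=0, P(9)=1 has the linear solution P(i) = i/9.
P(2) = 2/9 ≈ 0.2222.

0.2222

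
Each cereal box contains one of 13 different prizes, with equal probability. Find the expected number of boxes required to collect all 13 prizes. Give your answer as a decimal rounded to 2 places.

After i distinct types are collected, each trial gives a new one with probability (13−i)/13, so the expected wait for the next new type is 13/(13−i).
E = 13/13 + 13/12 + 13/11 + 13/10 + 13/9 + 13/8 + 13/7 + 13/6 + 13/5 + 13/4 + 13/3 + 13/2 + 13/1 = 1145993/27720 ≈ 41.34.

41.34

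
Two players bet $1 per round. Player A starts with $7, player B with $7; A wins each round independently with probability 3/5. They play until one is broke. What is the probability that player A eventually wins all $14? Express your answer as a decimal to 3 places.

Let r = q/p = (2/5)/(3/5) = 2/3. The recurrence P(i) = p·P(i+1) + q·P(i−1) with P(0)=0, P(14)=1 gives P(i) = (1 − r^i)/(1 − r^14).
P(7) = (1 − (2/3)^7) / (1 − (2/3)^14) = 2187/2315 ≈ 0.945.

0.945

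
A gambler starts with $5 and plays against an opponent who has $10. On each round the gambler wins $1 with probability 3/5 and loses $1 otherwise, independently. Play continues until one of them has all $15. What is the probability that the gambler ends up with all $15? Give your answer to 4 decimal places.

0.8703

Let r = q/p = (2/5)/(3/5) = 2/3. The recurrence P(i) = p·P(i+1) + q·P(i−1) with P(0)=0, P(15)=1 gives P(i) = (1 − r^i)/(1 − r^15).
P(5) = (1 − (2/3)^5) / (1 − (2/3)^15) = 59049/67849 ≈ 0.8703.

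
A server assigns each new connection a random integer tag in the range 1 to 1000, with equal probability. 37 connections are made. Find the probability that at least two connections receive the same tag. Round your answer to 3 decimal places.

It's easier to compute the probability that all 37 are distinct.
P(all distinct) = 1000/1000 · 999/1000 · ··· · 964/1000 ≈ 0.510.
So the probability of at least one match is 1 − 0.510 = 0.490.

0.490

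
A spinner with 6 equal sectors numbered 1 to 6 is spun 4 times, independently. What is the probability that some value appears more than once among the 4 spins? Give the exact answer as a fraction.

P(all 4 different) = 6/6 · 5/6 · ··· · 3/6 = 5/18.
P(at least two equal) = 1 − 5/18 = 13/18.

13/18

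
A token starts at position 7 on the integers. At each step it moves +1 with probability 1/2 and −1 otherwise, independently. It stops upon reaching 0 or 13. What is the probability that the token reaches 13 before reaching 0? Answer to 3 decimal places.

With a fair step, P(i) = ½P(i−1) + ½P(i+1) with P(0)=0, P(13)=1 has the linear solution P(i) = i/13.
P(7) = 7/13 ≈ 0.538.

0.538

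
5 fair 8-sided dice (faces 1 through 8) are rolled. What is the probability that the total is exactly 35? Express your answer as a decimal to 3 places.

There are 8^5 = 32768 equally likely outcomes.
The number of ordered 5-tuples from {1,…,8} summing to 35 is 126.
P(sum = 35) = 126/32768 = 63/16384 ≈ 0.004.

0.004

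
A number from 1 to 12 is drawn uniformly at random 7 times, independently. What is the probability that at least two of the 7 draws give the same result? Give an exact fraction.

3071/3456

P(all 7 different) = 12/12 · 11/12 · ··· · 6/12 = 385/3456.
P(at least two equal) = 1 − 385/3456 = 3071/3456.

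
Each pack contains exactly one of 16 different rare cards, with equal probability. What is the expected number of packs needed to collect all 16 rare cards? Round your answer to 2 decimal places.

After i distinct types are collected, each trial gives a new one with probability (16−i)/16, so the expected wait for the next new type is 16/(16−i).
E = 16/16 + 16/15 + 16/14 + 16/13 + 16/12 + 16/11 + 16/10 + 16/9 + 16/8 + 16/7 + 16/6 + 16/5 + 16/4 + 16/3 + 16/2 + 16/1 = 2436559/45045 ≈ 54.09.

54.09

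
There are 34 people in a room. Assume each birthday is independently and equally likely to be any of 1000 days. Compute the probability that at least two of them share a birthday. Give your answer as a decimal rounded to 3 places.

0.433

It's easier to compute the probability that all 34 are distinct.
P(all distinct) = 1000/1000 · 999/1000 · ··· · 967/1000 ≈ 0.567.
So the probability of at least one match is 1 − 0.567 = 0.433.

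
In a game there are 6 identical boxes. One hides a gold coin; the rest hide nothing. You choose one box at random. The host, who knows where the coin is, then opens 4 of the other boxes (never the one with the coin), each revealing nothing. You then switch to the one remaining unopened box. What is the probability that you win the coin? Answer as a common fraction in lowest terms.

Your original box holds the coin with probability 1/6, so the other 5 collectively hold it with probability 5/6.
The host can always find 4 empty boxes to open, so the reveals don't change that 5/6; it is now spread over the 1 remaining unopened box.
P(win by switching) = (5/6) · (1/1) = 5/6.

5/6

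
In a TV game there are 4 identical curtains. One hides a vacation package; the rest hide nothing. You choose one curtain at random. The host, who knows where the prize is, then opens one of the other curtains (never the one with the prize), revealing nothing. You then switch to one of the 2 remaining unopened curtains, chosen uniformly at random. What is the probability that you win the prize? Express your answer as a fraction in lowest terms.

Your original curtain holds the prize with probability 1/4, so the other 3 collectively hold it with probability 3/4.
The host can always find an empty curtain to open, so this doesn't change that 3/4; it is now spread over the 2 remaining unopened curtains.
P(win by switching) = (3/4) · (1/2) = 3/8.

3/8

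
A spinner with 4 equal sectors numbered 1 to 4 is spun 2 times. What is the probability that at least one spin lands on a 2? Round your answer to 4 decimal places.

P(no spin lands on a 2) = (3/4)^2 ≈ 0.5625.
P(at least one) = 1 − 0.5625 = 0.4375.

0.4375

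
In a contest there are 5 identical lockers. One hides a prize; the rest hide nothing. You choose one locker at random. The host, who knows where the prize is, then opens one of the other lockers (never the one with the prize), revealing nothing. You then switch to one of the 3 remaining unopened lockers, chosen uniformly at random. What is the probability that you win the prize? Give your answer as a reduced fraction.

Your original locker holds the prize with probability 1/5, so the other 4 collectively hold it with probability 4/5.
The host can always find an empty locker to open, so this doesn't change that 4/5; it is now spread over the 3 remaining unopened lockers.
P(win by switching) = (4/5) · (1/3) = 4/15.

4/15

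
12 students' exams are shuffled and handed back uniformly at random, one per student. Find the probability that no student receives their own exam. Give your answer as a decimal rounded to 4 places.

0.3679

This is the derangement probability: permutations of 12 with no fixed point.
D(12) = 12! · (1 − 1/1! + 1/2! − ··· + (−1)^12/12!) = 176214841.
P = 176214841/479001600 = 16019531/43545600 ≈ 0.3679.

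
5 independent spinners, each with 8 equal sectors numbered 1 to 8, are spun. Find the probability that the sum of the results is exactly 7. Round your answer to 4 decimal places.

0.0005

There are 8^5 = 32768 equally likely outcomes.
The number of ordered 5-tuples from {1,…,8} summing to 7 is 15.
P(sum = 7) = 15/32768 ≈ 0.0005.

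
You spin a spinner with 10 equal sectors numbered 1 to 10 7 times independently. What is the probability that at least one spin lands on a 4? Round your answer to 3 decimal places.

0.522

P(no spin lands on a 4) = (9/10)^7 ≈ 0.478.
P(at least one) = 1 − 0.478 = 0.522.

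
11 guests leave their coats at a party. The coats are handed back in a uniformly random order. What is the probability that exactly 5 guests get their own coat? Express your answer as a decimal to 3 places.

0.003

Choose which 5 of the 11 are fixed: C(11,5) = 462 ways.
The remaining 6 must have no fixed point: D(6) = 265.
P = 462·265/39916800 = 53/17280 ≈ 0.003.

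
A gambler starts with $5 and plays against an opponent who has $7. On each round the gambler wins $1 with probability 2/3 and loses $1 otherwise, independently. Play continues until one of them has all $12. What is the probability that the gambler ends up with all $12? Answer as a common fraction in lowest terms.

3968/4095

Let r = q/p = (1/3)/(2/3) = 1/2. The recurrence P(i) = p·P(i+1) + q·P(i−1) with P(0)=0, P(12)=1 gives P(i) = (1 − r^i)/(1 − r^12).
P(5) = (1 − (1/2)^5) / (1 − (1/2)^12) = 3968/4095.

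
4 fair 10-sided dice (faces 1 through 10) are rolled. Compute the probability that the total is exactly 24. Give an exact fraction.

There are 10^4 = 10000 equally likely outcomes.
The number of ordered 4-tuples from {1,…,10} summing to 24 is 633.
P(sum = 24) = 633/10000.

633/10000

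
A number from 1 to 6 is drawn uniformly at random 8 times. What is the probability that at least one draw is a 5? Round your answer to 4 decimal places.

P(no draw is a 5) = (5/6)^8 ≈ 0.2326.
P(at least one) = 1 − 0.2326 = 0.7674.

0.7674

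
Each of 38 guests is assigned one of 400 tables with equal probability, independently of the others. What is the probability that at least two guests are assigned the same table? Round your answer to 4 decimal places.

0.8372

It's easier to compute the probability that all 38 are distinct.
P(all distinct) = 400/400 · 399/400 · ··· · 363/400 ≈ 0.1628.
So the probability of at least one match is 1 − 0.1628 = 0.8372.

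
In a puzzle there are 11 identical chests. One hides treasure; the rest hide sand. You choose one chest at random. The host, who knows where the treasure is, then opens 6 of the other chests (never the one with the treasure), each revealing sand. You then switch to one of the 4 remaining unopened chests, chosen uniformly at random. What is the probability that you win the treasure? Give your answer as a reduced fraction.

Your original chest holds the treasure with probability 1/11, so the other 10 collectively hold it with probability 10/11.
The host can always find 6 empty chests to open, so the reveals don't change that 10/11; it is now spread over the 4 remaining unopened chests.
P(win by switching) = (10/11) · (1/4) = 5/22.

5/22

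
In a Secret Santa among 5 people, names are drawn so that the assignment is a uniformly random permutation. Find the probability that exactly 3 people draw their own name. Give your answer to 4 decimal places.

Choose which 3 of the 5 are fixed: C(5,3) = 10 ways.
The remaining 2 must have no fixed point: D(2) = 1.
P = 10·1/120 = 1/12 ≈ 0.0833.

0.0833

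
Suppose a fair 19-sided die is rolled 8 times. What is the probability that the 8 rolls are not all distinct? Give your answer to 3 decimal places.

P(all 8 different) = 19/19 · 18/19 · ··· · 12/19 ≈ 0.179.
P(at least two equal) = 1 − 0.179 = 0.821.

0.821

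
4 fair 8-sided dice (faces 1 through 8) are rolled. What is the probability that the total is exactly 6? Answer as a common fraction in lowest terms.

5/2048

There are 8^4 = 4096 equally likely outcomes.
The number of ordered 4-tuples from {1,…,8} summing to 6 is 10.
P(sum = 6) = 10/4096 = 5/2048.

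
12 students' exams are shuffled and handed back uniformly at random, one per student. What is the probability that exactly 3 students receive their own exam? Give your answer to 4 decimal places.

0.0613

Choose which 3 of the 12 are fixed: C(12,3) = 220 ways.
The remaining 9 must have no fixed point: D(9) = 133496.
P = 220·133496/479001600 = 16687/272160 ≈ 0.0613.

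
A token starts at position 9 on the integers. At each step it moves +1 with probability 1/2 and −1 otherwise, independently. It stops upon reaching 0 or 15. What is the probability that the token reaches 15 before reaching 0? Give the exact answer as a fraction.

With a fair step, P(i) = ½P(i−1) + ½P(i+1) with P(0)=0, P(15)=1 has the linear solution P(i) = i/15.
P(9) = 9/15 = 3/5.

3/5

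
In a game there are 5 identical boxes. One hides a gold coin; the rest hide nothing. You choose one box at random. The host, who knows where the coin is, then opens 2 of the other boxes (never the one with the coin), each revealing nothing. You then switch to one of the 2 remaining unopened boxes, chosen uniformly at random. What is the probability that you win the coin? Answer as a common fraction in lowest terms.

Your original box holds the coin with probability 1/5, so the other 4 collectively hold it with probability 4/5.
The host can always find 2 empty boxes to open, so the reveals don't change that 4/5; it is now spread over the 2 remaining unopened boxes.
P(win by switching) = (4/5) · (1/2) = 2/5.

2/5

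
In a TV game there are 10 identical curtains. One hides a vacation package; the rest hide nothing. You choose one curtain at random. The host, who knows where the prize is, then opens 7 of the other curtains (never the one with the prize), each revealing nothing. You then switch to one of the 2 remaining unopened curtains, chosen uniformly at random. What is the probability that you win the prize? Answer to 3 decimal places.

0.450

Your original curtain holds the prize with probability 1/10, so the other 9 collectively hold it with probability 9/10.
The host can always find 7 empty curtains to open, so the reveals don't change that 9/10; it is now spread over the 2 remaining unopened curtains.
P(win by switching) = (9/10) · (1/2) = 9/20 ≈ 0.450.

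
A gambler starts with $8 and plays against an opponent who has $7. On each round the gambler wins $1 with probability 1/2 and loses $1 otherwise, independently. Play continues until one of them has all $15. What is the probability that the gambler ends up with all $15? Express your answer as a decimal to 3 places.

0.533

With a fair step, P(i) = ½P(i−1) + ½P(i+1) with P(0)=0, P(15)=1 has the linear solution P(i) = i/15.
P(8) = 8/15 ≈ 0.533.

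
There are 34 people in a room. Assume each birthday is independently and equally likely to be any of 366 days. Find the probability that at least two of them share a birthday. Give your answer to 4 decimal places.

It's easier to compute the probability that all 34 are distinct.
P(all distinct) = 366/366 · 365/366 · ··· · 333/366 ≈ 0.2056.
So the probability of at least one match is 1 − 0.2056 = 0.7944.

0.7944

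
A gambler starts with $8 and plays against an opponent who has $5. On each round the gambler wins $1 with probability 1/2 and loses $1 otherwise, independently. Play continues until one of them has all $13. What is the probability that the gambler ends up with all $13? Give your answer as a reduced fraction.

8/13

With a fair step, P(i) = ½P(i−1) + ½P(i+1) with P(0)=0, P(13)=1 has the linear solution P(i) = i/13.
P(8) = 8/13.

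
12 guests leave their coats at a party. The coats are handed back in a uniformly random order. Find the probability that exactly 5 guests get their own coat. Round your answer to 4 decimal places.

0.0031

Choose which 5 of the 12 are fixed: C(12,5) = 792 ways.
The remaining 7 must have no fixed point: D(7) = 1854.
P = 792·1854/479001600 = 103/33600 ≈ 0.0031.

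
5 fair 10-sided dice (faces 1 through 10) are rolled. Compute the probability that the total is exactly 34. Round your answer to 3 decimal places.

There are 10^5 = 100000 equally likely outcomes.
The number of ordered 5-tuples from {1,…,10} summing to 34 is 3795.
P(sum = 34) = 3795/100000 = 759/20000 ≈ 0.038.

0.038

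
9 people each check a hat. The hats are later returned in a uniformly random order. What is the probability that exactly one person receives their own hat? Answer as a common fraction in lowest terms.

2119/5760

Choose which one is fixed: C(9,1) = 9 ways.
The remaining 8 must have no fixed point: D(8) = 14833.
P = 9·14833/362880 = 2119/5760.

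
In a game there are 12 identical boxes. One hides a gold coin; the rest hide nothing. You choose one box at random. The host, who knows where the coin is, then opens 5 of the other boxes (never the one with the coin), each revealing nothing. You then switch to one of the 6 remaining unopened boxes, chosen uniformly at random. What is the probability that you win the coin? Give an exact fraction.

11/72

Your original box holds the coin with probability 1/12, so the other 11 collectively hold it with probability 11/12.
The host can always find 5 empty boxes to open, so the reveals don't change that 11/12; it is now spread over the 6 remaining unopened boxes.
P(win by switching) = (11/12) · (1/6) = 11/72.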